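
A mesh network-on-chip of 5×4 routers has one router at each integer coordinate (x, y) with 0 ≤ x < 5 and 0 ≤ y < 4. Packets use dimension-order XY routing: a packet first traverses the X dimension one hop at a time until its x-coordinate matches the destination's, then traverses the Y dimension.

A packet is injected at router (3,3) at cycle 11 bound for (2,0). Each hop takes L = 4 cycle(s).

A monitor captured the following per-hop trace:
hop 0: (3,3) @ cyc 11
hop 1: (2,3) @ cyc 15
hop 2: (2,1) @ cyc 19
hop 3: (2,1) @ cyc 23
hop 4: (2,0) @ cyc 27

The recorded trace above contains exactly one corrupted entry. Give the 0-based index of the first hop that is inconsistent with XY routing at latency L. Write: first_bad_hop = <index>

first_bad_hop = 2

hop 1: step (-1,+0), +4 cyc — ok
hop 2: step (+0,-2), +4 cyc — BAD: non-unit step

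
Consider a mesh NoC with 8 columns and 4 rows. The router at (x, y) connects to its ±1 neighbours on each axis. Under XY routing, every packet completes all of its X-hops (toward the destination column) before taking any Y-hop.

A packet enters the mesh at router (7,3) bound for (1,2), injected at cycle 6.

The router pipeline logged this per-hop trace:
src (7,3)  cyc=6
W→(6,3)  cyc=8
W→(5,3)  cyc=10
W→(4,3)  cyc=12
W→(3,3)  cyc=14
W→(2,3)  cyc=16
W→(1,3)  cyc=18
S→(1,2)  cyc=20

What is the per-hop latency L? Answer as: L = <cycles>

L = 2

cyc[1] − cyc[0] = 8 − 6 = 2.
That increment is L by definition: L = 2.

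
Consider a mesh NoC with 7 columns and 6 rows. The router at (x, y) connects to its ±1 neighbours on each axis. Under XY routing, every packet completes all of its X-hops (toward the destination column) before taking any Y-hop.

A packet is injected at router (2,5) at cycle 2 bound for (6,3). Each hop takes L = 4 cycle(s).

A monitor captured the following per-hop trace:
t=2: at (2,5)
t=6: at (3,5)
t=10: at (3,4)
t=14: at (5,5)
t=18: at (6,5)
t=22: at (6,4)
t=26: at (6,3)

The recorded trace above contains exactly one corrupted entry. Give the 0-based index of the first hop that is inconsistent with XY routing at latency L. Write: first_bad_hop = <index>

check 1→ d=(1,0) cyc+4: ok
check 2→ d=(0,-1) cyc+4: BAD: Y-move but x=3≠6

first_bad_hop = 2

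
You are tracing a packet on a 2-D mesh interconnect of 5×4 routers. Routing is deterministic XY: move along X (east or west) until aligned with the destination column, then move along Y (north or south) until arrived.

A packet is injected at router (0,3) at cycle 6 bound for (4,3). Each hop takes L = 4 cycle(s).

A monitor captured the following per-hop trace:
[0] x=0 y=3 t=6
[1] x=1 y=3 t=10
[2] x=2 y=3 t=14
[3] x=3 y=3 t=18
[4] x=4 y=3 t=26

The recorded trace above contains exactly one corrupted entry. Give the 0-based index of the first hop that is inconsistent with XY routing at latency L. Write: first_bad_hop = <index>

first_bad_hop = 4

hop 1: step (+1,+0), +4 cyc — ok
hop 2: step (+1,+0), +4 cyc — ok
hop 3: step (+1,+0), +4 cyc — ok
hop 4: step (+1,+0), +8 cyc — BAD: Δcyc=8≠L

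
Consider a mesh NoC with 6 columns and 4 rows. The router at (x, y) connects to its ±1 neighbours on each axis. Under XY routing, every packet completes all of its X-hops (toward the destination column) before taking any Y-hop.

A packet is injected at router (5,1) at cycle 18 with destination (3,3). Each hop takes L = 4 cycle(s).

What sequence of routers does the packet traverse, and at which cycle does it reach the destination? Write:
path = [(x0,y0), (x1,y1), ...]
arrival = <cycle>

  0. router=(5,1) cycle=18 (inject)
  1. router=(4,1) cycle=22 dir=W
  2. router=(3,1) cycle=26 dir=W
  3. router=(3,2) cycle=30 dir=N
  4. router=(3,3) cycle=34 dir=N

path = [(5,1), (4,1), (3,1), (3,2), (3,3)]
arrival = 34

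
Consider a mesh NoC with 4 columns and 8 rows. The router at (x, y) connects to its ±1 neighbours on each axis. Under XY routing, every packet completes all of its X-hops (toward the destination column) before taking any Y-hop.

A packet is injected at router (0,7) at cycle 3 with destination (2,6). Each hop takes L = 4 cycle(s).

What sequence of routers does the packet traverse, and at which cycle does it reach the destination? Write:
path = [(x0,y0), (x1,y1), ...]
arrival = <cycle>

path = [(0,7), (1,7), (2,7), (2,6)]
arrival = 15

  0. router=(0,7) cycle=3 (inject)
  1. router=(1,7) cycle=7 dir=E
  2. router=(2,7) cycle=11 dir=E
  3. router=(2,6) cycle=15 dir=S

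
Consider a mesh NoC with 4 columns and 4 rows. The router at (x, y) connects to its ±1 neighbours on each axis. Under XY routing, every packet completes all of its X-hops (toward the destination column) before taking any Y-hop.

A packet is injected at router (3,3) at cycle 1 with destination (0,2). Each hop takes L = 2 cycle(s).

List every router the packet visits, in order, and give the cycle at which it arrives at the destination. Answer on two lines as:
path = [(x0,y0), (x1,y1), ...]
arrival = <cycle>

#0 — 3,3 | c1
#1 — 2,3 | c3 | W
#2 — 1,3 | c5 | W
#3 — 0,3 | c7 | W
#4 — 0,2 | c9 | S

path = [(3,3), (2,3), (1,3), (0,3), (0,2)]
arrival = 9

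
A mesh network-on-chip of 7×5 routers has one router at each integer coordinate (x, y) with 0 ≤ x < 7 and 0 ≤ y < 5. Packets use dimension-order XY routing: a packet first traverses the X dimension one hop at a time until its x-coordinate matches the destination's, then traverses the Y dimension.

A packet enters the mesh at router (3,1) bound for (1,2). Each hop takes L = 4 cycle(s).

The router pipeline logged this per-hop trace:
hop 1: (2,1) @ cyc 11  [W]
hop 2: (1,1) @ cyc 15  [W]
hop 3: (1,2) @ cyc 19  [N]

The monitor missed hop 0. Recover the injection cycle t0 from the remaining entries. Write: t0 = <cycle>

t0 = 7

Hop 1 reached at cycle 11; hop k is at t0 + k·L.
Subtract one hop: t0 = 11 − 4 = 7.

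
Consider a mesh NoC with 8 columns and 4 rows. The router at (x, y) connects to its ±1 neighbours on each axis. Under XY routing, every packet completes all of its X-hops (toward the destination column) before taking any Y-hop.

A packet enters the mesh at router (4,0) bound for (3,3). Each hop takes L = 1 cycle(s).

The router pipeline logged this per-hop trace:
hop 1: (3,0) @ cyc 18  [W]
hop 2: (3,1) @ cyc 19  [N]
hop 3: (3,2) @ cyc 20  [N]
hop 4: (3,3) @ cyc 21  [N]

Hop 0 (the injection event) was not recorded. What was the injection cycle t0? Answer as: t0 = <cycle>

Hop 1 reached at cycle 18; hop k is at t0 + k·L.
So t0 = 18 − 1·1 = 17.

t0 = 17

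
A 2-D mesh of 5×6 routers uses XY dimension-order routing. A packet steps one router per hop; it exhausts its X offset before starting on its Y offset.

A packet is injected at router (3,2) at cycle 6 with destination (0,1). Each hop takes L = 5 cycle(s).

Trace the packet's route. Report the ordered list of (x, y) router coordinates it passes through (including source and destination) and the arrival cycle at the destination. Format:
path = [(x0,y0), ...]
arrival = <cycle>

path = [(3,2), (2,2), (1,2), (0,2), (0,1)]
arrival = 26

hop 0: (3,2) @ cyc 6
hop 1: (2,2) @ cyc 11  [W]
hop 2: (1,2) @ cyc 16  [W]
hop 3: (0,2) @ cyc 21  [W]
hop 4: (0,1) @ cyc 26  [S]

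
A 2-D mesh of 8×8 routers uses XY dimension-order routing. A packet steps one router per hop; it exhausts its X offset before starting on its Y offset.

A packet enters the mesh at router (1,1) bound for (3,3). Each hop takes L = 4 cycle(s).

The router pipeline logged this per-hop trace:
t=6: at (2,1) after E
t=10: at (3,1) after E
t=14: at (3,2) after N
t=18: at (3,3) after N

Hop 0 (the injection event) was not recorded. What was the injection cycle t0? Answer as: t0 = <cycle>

At hop 1 the cycle is 6; in general cyc_k = t0 + kL.
Therefore t0 = 6 − L = 2.

t0 = 2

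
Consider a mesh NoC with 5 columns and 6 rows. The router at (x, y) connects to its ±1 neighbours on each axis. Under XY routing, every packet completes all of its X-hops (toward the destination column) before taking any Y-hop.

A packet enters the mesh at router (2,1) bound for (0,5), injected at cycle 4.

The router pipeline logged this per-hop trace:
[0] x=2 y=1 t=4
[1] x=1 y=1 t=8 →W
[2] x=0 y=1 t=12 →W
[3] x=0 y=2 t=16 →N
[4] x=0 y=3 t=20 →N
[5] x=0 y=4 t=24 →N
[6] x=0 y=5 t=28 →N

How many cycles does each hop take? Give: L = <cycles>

cyc[1] − cyc[0] = 8 − 4 = 4.
Per-hop latency L = Δcyc = 4.

L = 4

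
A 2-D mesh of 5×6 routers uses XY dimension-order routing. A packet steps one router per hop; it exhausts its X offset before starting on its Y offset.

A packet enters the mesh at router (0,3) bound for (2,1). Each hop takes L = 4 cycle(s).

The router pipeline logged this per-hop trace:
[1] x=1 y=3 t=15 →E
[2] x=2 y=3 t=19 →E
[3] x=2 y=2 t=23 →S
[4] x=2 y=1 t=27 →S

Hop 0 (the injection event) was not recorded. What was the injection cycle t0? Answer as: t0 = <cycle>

At hop 1 the cycle is 15; in general cyc_k = t0 + kL.
t0 = cyc[1] − L = 15 − 4 = 11.

t0 = 11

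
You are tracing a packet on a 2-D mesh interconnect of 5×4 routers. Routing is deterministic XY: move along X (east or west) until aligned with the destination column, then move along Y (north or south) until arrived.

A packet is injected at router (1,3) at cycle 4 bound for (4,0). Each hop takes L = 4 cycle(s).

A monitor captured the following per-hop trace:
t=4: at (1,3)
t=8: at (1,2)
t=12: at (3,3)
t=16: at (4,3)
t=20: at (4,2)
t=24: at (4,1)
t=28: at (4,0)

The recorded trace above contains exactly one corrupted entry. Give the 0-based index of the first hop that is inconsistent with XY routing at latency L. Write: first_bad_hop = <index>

  1: Δx=+0 Δy=-1 Δt=4 [BAD: Y-move but x=1≠4]

first_bad_hop = 1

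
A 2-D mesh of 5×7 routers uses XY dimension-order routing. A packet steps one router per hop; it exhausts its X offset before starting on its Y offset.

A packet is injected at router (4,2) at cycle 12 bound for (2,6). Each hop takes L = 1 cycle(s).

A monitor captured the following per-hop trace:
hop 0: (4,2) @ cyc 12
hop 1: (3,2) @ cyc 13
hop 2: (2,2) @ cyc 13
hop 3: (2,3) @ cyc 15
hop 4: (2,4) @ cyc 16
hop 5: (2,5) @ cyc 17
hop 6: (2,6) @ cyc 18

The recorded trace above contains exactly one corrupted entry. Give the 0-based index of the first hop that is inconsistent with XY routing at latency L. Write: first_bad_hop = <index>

check 1→ d=(-1,0) cyc+1: ok
check 2→ d=(-1,0) cyc+0: BAD: Δcyc=0≠L

first_bad_hop = 2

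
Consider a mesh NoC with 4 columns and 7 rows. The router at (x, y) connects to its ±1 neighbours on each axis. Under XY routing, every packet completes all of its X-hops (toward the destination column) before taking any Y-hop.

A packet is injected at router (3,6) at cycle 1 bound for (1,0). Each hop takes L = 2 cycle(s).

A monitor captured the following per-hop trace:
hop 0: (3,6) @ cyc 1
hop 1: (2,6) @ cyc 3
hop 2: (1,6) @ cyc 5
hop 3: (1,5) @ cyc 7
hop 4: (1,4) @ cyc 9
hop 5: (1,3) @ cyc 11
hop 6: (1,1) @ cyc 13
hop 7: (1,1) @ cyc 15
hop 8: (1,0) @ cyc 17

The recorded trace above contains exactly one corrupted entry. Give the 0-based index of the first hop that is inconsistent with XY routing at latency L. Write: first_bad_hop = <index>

hop 1: step (-1,+0), +2 cyc — ok
hop 2: step (-1,+0), +2 cyc — ok
hop 3: step (+0,-1), +2 cyc — ok
hop 4: step (+0,-1), +2 cyc — ok
hop 5: step (+0,-1), +2 cyc — ok
hop 6: step (+0,-2), +2 cyc — BAD: non-unit step

first_bad_hop = 6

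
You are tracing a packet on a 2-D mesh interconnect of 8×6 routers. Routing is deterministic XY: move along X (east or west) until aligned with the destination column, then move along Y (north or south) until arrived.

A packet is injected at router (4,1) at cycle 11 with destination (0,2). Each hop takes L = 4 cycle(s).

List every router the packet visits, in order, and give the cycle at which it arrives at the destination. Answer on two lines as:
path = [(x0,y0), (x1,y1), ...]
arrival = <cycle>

[0] x=4 y=1 t=11
[1] x=3 y=1 t=15 →W
[2] x=2 y=1 t=19 →W
[3] x=1 y=1 t=23 →W
[4] x=0 y=1 t=27 →W
[5] x=0 y=2 t=31 →N

path = [(4,1), (3,1), (2,1), (1,1), (0,1), (0,2)]
arrival = 31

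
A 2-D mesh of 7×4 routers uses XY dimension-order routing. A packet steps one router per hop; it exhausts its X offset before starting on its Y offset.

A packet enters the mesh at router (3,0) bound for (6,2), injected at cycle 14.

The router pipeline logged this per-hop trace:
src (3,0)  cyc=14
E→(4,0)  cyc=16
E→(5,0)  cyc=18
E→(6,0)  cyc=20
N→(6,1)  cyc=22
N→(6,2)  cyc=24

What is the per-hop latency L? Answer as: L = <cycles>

Δcyc across hop 0→1: 16 − 14 = 2.
Each hop adds L, hence L = 2.

L = 2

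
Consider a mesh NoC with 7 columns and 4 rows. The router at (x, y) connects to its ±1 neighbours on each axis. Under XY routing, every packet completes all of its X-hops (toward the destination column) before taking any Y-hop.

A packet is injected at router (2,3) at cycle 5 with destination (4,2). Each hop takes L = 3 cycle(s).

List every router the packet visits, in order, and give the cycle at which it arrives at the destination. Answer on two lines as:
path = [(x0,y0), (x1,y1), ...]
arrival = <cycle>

[0] x=2 y=3 t=5
[1] x=3 y=3 t=8 →E
[2] x=4 y=3 t=11 →E
[3] x=4 y=2 t=14 →S

path = [(2,3), (3,3), (4,3), (4,2)]
arrival = 14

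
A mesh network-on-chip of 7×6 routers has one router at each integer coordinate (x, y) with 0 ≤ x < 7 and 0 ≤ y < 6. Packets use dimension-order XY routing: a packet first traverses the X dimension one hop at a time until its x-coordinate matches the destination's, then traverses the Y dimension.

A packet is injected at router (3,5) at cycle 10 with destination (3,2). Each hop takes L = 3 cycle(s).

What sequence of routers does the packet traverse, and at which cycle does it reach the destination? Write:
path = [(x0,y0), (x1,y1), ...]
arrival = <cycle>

  0. router=(3,5) cycle=10 (inject)
  1. router=(3,4) cycle=13 dir=S
  2. router=(3,3) cycle=16 dir=S
  3. router=(3,2) cycle=19 dir=S

path = [(3,5), (3,4), (3,3), (3,2)]
arrival = 19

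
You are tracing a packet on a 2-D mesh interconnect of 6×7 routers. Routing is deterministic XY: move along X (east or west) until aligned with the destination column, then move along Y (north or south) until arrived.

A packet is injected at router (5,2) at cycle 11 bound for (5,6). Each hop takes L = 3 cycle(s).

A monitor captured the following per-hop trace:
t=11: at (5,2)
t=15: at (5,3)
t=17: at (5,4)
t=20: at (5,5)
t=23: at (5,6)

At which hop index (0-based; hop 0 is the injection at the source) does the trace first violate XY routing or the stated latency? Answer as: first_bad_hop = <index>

  1: Δx=+0 Δy=+1 Δt=4 [BAD: Δcyc=4≠L]

first_bad_hop = 1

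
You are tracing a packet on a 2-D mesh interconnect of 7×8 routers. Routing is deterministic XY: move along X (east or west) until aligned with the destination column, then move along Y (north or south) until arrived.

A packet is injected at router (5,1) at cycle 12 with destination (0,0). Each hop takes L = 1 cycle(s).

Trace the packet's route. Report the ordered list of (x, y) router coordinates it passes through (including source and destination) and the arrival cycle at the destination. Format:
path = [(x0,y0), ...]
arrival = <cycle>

#0 — 5,1 | c12
#1 — 4,1 | c13 | W
#2 — 3,1 | c14 | W
#3 — 2,1 | c15 | W
#4 — 1,1 | c16 | W
#5 — 0,1 | c17 | W
#6 — 0,0 | c18 | S

path = [(5,1), (4,1), (3,1), (2,1), (1,1), (0,1), (0,0)]
arrival = 18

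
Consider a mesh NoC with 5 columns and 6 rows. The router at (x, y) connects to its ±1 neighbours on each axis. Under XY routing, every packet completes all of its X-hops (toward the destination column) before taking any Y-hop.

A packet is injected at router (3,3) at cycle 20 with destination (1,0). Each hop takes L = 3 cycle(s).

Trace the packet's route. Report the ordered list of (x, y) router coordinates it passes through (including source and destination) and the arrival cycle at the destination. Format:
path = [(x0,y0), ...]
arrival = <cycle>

path = [(3,3), (2,3), (1,3), (1,2), (1,1), (1,0)]
arrival = 35

t=20: at (3,3)
t=23: at (2,3) after W
t=26: at (1,3) after W
t=29: at (1,2) after S
t=32: at (1,1) after S
t=35: at (1,0) after S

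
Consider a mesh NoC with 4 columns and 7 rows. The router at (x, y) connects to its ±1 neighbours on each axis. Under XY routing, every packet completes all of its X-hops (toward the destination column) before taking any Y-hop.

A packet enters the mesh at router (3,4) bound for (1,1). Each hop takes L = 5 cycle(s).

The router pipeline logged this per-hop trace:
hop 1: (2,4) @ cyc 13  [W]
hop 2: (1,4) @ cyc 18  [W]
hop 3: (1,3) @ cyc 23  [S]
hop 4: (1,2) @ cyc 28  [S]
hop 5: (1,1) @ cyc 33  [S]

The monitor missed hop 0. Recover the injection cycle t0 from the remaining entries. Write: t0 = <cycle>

t0 = 8

At hop 1 the cycle is 13; in general cyc_k = t0 + kL.
Subtract one hop: t0 = 13 − 5 = 8.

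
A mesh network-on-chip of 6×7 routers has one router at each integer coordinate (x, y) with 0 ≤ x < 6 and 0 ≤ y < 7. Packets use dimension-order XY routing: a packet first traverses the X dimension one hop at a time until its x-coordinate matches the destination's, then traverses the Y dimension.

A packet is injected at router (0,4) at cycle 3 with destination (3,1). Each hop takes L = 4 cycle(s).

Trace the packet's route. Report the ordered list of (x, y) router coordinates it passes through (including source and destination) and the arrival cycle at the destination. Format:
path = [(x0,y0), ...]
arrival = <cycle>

  0. router=(0,4) cycle=3 (inject)
  1. router=(1,4) cycle=7 dir=E
  2. router=(2,4) cycle=11 dir=E
  3. router=(3,4) cycle=15 dir=E
  4. router=(3,3) cycle=19 dir=S
  5. router=(3,2) cycle=23 dir=S
  6. router=(3,1) cycle=27 dir=S

path = [(0,4), (1,4), (2,4), (3,4), (3,3), (3,2), (3,1)]
arrival = 27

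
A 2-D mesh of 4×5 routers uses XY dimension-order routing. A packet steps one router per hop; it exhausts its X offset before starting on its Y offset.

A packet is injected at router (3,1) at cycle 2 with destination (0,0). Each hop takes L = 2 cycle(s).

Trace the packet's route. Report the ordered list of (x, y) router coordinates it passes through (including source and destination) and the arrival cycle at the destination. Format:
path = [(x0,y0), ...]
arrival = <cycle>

hop 0: (3,1) @ cyc 2
hop 1: (2,1) @ cyc 4  [W]
hop 2: (1,1) @ cyc 6  [W]
hop 3: (0,1) @ cyc 8  [W]
hop 4: (0,0) @ cyc 10  [S]

path = [(3,1), (2,1), (1,1), (0,1), (0,0)]
arrival = 10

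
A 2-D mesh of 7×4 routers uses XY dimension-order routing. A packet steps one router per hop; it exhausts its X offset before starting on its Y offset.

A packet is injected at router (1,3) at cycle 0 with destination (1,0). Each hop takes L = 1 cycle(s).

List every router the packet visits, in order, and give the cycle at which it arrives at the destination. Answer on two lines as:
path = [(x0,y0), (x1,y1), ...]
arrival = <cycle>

  0. router=(1,3) cycle=0 (inject)
  1. router=(1,2) cycle=1 dir=S
  2. router=(1,1) cycle=2 dir=S
  3. router=(1,0) cycle=3 dir=S

path = [(1,3), (1,2), (1,1), (1,0)]
arrival = 3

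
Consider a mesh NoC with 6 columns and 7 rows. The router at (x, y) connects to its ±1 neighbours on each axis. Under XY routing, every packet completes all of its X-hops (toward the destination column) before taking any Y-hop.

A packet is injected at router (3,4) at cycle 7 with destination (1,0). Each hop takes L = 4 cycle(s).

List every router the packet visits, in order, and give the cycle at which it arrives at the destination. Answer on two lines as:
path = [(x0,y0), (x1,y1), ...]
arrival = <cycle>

src (3,4)  cyc=7
W→(2,4)  cyc=11
W→(1,4)  cyc=15
S→(1,3)  cyc=19
S→(1,2)  cyc=23
S→(1,1)  cyc=27
S→(1,0)  cyc=31

path = [(3,4), (2,4), (1,4), (1,3), (1,2), (1,1), (1,0)]
arrival = 31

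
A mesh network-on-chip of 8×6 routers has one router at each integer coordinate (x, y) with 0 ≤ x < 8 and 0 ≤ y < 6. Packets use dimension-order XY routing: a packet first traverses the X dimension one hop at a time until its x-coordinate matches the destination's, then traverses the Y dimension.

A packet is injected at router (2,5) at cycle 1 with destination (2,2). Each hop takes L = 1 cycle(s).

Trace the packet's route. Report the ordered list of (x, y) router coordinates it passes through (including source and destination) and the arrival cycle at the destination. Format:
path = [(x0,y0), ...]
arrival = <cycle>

  0. router=(2,5) cycle=1 (inject)
  1. router=(2,4) cycle=2 dir=S
  2. router=(2,3) cycle=3 dir=S
  3. router=(2,2) cycle=4 dir=S

path = [(2,5), (2,4), (2,3), (2,2)]
arrival = 4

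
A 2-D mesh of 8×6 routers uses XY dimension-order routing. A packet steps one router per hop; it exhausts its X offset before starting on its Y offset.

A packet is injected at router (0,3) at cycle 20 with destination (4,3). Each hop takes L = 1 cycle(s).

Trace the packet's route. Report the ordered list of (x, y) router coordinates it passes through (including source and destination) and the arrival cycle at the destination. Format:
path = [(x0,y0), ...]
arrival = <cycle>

path = [(0,3), (1,3), (2,3), (3,3), (4,3)]
arrival = 24

  0. router=(0,3) cycle=20 (inject)
  1. router=(1,3) cycle=21 dir=E
  2. router=(2,3) cycle=22 dir=E
  3. router=(3,3) cycle=23 dir=E
  4. router=(4,3) cycle=24 dir=E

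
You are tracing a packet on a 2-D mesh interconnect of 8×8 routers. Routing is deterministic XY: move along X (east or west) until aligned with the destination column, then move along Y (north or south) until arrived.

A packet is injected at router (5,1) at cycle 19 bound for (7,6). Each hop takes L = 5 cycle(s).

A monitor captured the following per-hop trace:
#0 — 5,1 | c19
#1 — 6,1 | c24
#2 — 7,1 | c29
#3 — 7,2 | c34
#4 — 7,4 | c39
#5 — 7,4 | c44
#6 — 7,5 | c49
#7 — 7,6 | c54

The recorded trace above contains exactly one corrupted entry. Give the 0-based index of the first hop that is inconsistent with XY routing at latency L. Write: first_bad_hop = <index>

first_bad_hop = 4

[1] (+1,+0) / 5c ⇒ ok
[2] (+1,+0) / 5c ⇒ ok
[3] (+0,+1) / 5c ⇒ ok
[4] (+0,+2) / 5c ⇒ BAD: non-unit step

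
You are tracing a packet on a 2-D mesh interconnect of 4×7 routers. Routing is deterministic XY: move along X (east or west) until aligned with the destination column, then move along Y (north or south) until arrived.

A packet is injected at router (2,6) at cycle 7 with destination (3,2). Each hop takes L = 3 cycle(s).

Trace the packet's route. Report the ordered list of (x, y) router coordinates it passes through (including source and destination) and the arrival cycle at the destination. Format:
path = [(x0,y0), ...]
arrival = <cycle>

path = [(2,6), (3,6), (3,5), (3,4), (3,3), (3,2)]
arrival = 22

#0 — 2,6 | c7
#1 — 3,6 | c10 | E
#2 — 3,5 | c13 | S
#3 — 3,4 | c16 | S
#4 — 3,3 | c19 | S
#5 — 3,2 | c22 | S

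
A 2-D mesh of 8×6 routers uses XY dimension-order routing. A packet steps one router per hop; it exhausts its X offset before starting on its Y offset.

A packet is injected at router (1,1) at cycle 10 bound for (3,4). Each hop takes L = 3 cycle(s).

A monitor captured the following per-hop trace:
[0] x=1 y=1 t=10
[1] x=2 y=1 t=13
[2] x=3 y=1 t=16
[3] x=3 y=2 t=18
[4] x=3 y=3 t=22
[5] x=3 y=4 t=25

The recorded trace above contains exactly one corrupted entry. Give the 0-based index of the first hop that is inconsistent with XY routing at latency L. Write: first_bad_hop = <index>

check 1→ d=(1,0) cyc+3: ok
check 2→ d=(1,0) cyc+3: ok
check 3→ d=(0,1) cyc+2: BAD: Δcyc=2≠L

first_bad_hop = 3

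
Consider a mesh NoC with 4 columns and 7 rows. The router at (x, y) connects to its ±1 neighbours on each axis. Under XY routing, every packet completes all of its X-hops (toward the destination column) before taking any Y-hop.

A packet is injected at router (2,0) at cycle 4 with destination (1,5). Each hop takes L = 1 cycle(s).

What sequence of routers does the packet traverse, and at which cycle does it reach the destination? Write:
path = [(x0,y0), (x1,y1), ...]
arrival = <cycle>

hop 0: (2,0) @ cyc 4
hop 1: (1,0) @ cyc 5  [W]
hop 2: (1,1) @ cyc 6  [N]
hop 3: (1,2) @ cyc 7  [N]
hop 4: (1,3) @ cyc 8  [N]
hop 5: (1,4) @ cyc 9  [N]
hop 6: (1,5) @ cyc 10  [N]

path = [(2,0), (1,0), (1,1), (1,2), (1,3), (1,4), (1,5)]
arrival = 10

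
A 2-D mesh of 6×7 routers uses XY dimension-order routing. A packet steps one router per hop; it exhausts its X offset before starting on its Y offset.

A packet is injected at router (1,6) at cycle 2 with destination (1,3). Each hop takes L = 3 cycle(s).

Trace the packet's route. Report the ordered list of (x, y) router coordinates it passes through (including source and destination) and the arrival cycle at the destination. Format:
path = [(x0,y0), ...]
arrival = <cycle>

hop 0: (1,6) @ cyc 2
hop 1: (1,5) @ cyc 5  [S]
hop 2: (1,4) @ cyc 8  [S]
hop 3: (1,3) @ cyc 11  [S]

path = [(1,6), (1,5), (1,4), (1,3)]
arrival = 11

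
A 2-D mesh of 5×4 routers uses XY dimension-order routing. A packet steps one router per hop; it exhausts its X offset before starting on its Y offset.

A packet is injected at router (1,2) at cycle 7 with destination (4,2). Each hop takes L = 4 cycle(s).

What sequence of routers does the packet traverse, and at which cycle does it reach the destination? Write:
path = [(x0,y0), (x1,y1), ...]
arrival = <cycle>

hop 0: (1,2) @ cyc 7
hop 1: (2,2) @ cyc 11  [E]
hop 2: (3,2) @ cyc 15  [E]
hop 3: (4,2) @ cyc 19  [E]

path = [(1,2), (2,2), (3,2), (4,2)]
arrival = 19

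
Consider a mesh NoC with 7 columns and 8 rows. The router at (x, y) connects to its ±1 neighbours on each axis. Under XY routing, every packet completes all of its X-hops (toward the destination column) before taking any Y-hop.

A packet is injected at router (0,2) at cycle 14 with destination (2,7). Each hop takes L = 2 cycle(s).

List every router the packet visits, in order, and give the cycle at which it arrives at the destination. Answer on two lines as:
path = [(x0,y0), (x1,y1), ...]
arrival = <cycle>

hop 0: (0,2) @ cyc 14
hop 1: (1,2) @ cyc 16  [E]
hop 2: (2,2) @ cyc 18  [E]
hop 3: (2,3) @ cyc 20  [N]
hop 4: (2,4) @ cyc 22  [N]
hop 5: (2,5) @ cyc 24  [N]
hop 6: (2,6) @ cyc 26  [N]
hop 7: (2,7) @ cyc 28  [N]

path = [(0,2), (1,2), (2,2), (2,3), (2,4), (2,5), (2,6), (2,7)]
arrival = 28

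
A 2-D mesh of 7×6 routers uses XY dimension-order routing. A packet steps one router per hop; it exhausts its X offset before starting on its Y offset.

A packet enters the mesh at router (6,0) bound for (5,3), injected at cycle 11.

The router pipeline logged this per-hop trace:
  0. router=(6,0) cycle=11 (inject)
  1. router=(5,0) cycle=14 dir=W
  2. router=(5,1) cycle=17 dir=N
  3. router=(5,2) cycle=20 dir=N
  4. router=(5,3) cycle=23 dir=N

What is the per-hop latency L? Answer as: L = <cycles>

From hop 0 (11) to hop 1 (14): +3 cycles.
One hop costs L cycles, so L = 3.

L = 3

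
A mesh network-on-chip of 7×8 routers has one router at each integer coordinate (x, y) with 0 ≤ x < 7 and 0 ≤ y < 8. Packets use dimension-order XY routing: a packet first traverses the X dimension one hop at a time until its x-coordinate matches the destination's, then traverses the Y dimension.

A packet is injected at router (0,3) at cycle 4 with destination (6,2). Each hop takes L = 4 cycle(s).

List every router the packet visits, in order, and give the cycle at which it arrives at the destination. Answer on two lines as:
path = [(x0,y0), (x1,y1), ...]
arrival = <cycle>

#0 — 0,3 | c4
#1 — 1,3 | c8 | E
#2 — 2,3 | c12 | E
#3 — 3,3 | c16 | E
#4 — 4,3 | c20 | E
#5 — 5,3 | c24 | E
#6 — 6,3 | c28 | E
#7 — 6,2 | c32 | S

path = [(0,3), (1,3), (2,3), (3,3), (4,3), (5,3), (6,3), (6,2)]
arrival = 32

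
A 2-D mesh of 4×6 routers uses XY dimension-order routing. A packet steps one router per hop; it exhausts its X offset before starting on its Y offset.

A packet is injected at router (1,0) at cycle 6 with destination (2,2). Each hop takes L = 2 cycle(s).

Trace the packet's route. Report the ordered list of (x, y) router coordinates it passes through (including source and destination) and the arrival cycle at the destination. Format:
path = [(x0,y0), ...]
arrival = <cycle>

path = [(1,0), (2,0), (2,1), (2,2)]
arrival = 12

  0. router=(1,0) cycle=6 (inject)
  1. router=(2,0) cycle=8 dir=E
  2. router=(2,1) cycle=10 dir=N
  3. router=(2,2) cycle=12 dir=N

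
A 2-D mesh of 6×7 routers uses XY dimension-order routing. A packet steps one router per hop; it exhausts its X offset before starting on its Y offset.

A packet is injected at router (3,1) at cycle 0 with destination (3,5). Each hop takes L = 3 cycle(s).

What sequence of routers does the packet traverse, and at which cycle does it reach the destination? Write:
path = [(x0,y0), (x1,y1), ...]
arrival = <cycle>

  0. router=(3,1) cycle=0 (inject)
  1. router=(3,2) cycle=3 dir=N
  2. router=(3,3) cycle=6 dir=N
  3. router=(3,4) cycle=9 dir=N
  4. router=(3,5) cycle=12 dir=N

path = [(3,1), (3,2), (3,3), (3,4), (3,5)]
arrival = 12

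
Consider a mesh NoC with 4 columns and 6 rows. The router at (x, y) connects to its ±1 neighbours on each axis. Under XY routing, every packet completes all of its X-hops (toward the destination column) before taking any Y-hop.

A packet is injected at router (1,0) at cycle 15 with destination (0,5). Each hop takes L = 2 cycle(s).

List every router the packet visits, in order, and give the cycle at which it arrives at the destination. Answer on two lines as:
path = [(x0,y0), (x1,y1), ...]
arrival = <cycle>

[0] x=1 y=0 t=15
[1] x=0 y=0 t=17 →W
[2] x=0 y=1 t=19 →N
[3] x=0 y=2 t=21 →N
[4] x=0 y=3 t=23 →N
[5] x=0 y=4 t=25 →N
[6] x=0 y=5 t=27 →N

path = [(1,0), (0,0), (0,1), (0,2), (0,3), (0,4), (0,5)]
arrival = 27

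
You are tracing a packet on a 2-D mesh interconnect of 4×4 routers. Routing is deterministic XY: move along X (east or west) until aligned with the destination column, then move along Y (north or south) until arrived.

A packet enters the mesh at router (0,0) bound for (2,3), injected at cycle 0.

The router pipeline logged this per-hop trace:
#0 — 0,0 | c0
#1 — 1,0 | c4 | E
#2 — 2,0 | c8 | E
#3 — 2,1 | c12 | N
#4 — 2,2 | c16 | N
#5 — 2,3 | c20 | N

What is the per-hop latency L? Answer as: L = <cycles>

Δcyc across hop 0→1: 4 − 0 = 4.
Each hop adds L, hence L = 4.

L = 4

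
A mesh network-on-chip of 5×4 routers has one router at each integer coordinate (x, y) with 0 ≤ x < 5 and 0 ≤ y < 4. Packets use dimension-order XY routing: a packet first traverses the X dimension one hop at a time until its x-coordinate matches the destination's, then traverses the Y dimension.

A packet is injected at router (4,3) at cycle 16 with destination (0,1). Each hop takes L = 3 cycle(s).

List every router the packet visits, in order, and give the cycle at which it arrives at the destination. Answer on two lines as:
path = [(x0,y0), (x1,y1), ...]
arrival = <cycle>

path = [(4,3), (3,3), (2,3), (1,3), (0,3), (0,2), (0,1)]
arrival = 34

src (4,3)  cyc=16
W→(3,3)  cyc=19
W→(2,3)  cyc=22
W→(1,3)  cyc=25
W→(0,3)  cyc=28
S→(0,2)  cyc=31
S→(0,1)  cyc=34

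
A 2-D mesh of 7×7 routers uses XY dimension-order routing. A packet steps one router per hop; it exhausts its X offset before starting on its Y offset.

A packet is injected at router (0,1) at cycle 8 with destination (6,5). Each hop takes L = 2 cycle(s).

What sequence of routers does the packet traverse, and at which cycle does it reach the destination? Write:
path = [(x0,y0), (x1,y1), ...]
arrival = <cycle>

  0. router=(0,1) cycle=8 (inject)
  1. router=(1,1) cycle=10 dir=E
  2. router=(2,1) cycle=12 dir=E
  3. router=(3,1) cycle=14 dir=E
  4. router=(4,1) cycle=16 dir=E
  5. router=(5,1) cycle=18 dir=E
  6. router=(6,1) cycle=20 dir=E
  7. router=(6,2) cycle=22 dir=N
  8. router=(6,3) cycle=24 dir=N
  9. router=(6,4) cycle=26 dir=N
  10. router=(6,5) cycle=28 dir=N

path = [(0,1), (1,1), (2,1), (3,1), (4,1), (5,1), (6,1), (6,2), (6,3), (6,4), (6,5)]
arrival = 28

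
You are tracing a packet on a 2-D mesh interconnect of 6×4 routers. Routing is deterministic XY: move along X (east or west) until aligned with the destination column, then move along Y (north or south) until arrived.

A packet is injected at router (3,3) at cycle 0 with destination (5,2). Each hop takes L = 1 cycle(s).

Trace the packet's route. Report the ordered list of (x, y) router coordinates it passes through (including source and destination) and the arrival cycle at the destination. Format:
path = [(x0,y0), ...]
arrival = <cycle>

src (3,3)  cyc=0
E→(4,3)  cyc=1
E→(5,3)  cyc=2
S→(5,2)  cyc=3

path = [(3,3), (4,3), (5,3), (5,2)]
arrival = 3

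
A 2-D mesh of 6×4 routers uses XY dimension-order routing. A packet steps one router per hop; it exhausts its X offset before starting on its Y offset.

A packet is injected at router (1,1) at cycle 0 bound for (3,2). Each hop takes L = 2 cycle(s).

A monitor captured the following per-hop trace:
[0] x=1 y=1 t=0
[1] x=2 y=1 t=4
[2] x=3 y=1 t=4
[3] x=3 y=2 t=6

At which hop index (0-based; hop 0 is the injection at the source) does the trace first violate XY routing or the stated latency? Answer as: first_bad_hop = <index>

first_bad_hop = 1

hop 1: step (+1,+0), +4 cyc — BAD: Δcyc=4≠L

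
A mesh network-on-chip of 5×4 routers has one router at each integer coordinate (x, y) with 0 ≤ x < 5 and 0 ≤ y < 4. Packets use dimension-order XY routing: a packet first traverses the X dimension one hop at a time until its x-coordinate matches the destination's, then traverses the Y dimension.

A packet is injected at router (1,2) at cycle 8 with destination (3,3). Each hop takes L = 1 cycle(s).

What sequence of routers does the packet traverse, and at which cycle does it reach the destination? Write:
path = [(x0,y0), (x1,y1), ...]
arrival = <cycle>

[0] x=1 y=2 t=8
[1] x=2 y=2 t=9 →E
[2] x=3 y=2 t=10 →E
[3] x=3 y=3 t=11 →N

path = [(1,2), (2,2), (3,2), (3,3)]
arrival = 11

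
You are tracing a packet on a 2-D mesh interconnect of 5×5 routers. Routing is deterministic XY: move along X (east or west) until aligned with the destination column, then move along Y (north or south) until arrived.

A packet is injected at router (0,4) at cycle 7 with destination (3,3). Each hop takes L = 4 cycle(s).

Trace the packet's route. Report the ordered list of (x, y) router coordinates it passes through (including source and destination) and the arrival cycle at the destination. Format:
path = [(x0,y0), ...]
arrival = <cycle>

path = [(0,4), (1,4), (2,4), (3,4), (3,3)]
arrival = 23

  0. router=(0,4) cycle=7 (inject)
  1. router=(1,4) cycle=11 dir=E
  2. router=(2,4) cycle=15 dir=E
  3. router=(3,4) cycle=19 dir=E
  4. router=(3,3) cycle=23 dir=S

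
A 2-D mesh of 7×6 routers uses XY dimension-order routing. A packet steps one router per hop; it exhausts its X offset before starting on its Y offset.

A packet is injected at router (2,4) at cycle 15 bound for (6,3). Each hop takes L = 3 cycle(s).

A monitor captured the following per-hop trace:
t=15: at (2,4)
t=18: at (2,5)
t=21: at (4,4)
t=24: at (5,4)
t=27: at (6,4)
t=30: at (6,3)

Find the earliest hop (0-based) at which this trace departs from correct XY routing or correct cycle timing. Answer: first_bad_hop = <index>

first_bad_hop = 1

[1] (+0,+1) / 3c ⇒ BAD: Y-move but x=2≠6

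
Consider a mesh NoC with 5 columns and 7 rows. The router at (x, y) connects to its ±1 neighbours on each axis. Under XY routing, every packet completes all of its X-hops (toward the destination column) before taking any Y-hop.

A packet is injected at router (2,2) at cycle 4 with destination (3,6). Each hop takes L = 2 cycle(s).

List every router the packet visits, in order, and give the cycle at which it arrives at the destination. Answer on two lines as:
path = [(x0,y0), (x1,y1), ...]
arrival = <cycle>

path = [(2,2), (3,2), (3,3), (3,4), (3,5), (3,6)]
arrival = 14

hop 0: (2,2) @ cyc 4
hop 1: (3,2) @ cyc 6  [E]
hop 2: (3,3) @ cyc 8  [N]
hop 3: (3,4) @ cyc 10  [N]
hop 4: (3,5) @ cyc 12  [N]
hop 5: (3,6) @ cyc 14  [N]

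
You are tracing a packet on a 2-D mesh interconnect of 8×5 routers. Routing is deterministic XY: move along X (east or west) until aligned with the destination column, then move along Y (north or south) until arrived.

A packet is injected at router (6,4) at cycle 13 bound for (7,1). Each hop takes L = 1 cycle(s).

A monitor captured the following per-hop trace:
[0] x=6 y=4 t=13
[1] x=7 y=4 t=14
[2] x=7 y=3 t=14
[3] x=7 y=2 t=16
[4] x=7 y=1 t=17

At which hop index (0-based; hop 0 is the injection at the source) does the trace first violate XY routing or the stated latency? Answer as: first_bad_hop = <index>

first_bad_hop = 2

[1] (+1,+0) / 1c ⇒ ok
[2] (+0,-1) / 0c ⇒ BAD: Δcyc=0≠L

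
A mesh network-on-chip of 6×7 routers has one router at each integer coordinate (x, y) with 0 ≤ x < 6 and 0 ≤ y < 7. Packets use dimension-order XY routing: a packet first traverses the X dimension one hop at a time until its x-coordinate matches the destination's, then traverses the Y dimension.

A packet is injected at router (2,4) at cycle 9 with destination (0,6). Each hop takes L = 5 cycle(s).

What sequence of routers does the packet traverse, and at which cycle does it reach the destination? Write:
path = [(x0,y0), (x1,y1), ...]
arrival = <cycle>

src (2,4)  cyc=9
W→(1,4)  cyc=14
W→(0,4)  cyc=19
N→(0,5)  cyc=24
N→(0,6)  cyc=29

path = [(2,4), (1,4), (0,4), (0,5), (0,6)]
arrival = 29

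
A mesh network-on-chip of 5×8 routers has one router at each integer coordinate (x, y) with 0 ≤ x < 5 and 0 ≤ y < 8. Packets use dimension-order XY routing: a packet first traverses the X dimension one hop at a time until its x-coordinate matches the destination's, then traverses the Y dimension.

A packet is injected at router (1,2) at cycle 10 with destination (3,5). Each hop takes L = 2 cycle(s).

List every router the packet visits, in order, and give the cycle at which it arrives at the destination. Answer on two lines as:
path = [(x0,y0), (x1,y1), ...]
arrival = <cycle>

path = [(1,2), (2,2), (3,2), (3,3), (3,4), (3,5)]
arrival = 20

src (1,2)  cyc=10
E→(2,2)  cyc=12
E→(3,2)  cyc=14
N→(3,3)  cyc=16
N→(3,4)  cyc=18
N→(3,5)  cyc=20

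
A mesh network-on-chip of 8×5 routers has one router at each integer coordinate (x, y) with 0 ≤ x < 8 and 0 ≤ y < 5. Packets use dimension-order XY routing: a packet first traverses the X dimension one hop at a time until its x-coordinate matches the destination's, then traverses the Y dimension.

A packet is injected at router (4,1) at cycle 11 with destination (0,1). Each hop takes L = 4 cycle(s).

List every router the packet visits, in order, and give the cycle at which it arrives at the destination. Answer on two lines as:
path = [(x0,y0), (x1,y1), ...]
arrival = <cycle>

path = [(4,1), (3,1), (2,1), (1,1), (0,1)]
arrival = 27

t=11: at (4,1)
t=15: at (3,1) after W
t=19: at (2,1) after W
t=23: at (1,1) after W
t=27: at (0,1) after W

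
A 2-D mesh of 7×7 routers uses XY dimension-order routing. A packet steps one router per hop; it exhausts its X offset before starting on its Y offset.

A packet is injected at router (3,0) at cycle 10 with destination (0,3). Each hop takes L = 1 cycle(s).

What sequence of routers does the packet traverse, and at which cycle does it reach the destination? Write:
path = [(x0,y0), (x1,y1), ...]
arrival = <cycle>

path = [(3,0), (2,0), (1,0), (0,0), (0,1), (0,2), (0,3)]
arrival = 16

[0] x=3 y=0 t=10
[1] x=2 y=0 t=11 →W
[2] x=1 y=0 t=12 →W
[3] x=0 y=0 t=13 →W
[4] x=0 y=1 t=14 →N
[5] x=0 y=2 t=15 →N
[6] x=0 y=3 t=16 →N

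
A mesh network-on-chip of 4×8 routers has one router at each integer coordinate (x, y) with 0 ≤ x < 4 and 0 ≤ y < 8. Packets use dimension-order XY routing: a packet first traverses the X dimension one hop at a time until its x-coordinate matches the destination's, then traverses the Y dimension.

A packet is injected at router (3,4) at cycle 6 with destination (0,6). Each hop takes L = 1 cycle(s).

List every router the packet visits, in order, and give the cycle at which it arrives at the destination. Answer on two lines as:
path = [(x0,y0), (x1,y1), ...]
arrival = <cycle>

#0 — 3,4 | c6
#1 — 2,4 | c7 | W
#2 — 1,4 | c8 | W
#3 — 0,4 | c9 | W
#4 — 0,5 | c10 | N
#5 — 0,6 | c11 | N

path = [(3,4), (2,4), (1,4), (0,4), (0,5), (0,6)]
arrival = 11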